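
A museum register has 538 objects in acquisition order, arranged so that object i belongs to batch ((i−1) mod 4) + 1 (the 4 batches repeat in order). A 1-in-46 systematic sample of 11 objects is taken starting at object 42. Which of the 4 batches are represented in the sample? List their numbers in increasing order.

2, 4

Consecutive selections differ by k = 46, so their batch numbers differ by 46 mod 4 = 2.
gcd(46, 4) = 2, so the sample visits 4/2 = 2 distinct residues mod 4.
Start 42 is batch 2; the batches hit are 2, 4.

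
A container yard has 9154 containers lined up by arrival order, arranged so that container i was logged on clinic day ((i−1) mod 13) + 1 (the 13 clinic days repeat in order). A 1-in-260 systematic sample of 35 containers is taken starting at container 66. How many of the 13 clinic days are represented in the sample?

1

Consecutive selections differ by k = 260, so their clinic day numbers differ by 260 mod 13 = 0.
gcd(260, 13) = 13, so the sample visits 13/13 = 1 distinct residues mod 13.
Start 66 is clinic day 1; the clinic days hit are 1.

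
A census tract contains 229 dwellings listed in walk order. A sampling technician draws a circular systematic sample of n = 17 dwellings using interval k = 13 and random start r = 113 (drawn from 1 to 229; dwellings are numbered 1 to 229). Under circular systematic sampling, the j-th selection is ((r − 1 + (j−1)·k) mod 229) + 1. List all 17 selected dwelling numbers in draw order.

113, 126, 139, 152, 165, 178, 191, 204, 217, 1, 14, 27, 40, 53, 66, 79, 92

Selection 1: 113
Selection 2: 113 + 13 = 126
Selection 3: 126 + 13 = 139
Selection 4: 139 + 13 = 152
Selection 5: 152 + 13 = 165
Selection 6: 165 + 13 = 178
Selection 7: 178 + 13 = 191
Selection 8: 191 + 13 = 204
Selection 9: 204 + 13 = 217
Selection 10: 217 + 13 = 230 → 230 − 229 = 1
Selection 11: 1 + 13 = 14
Selection 12: 14 + 13 = 27
Selection 13: 27 + 13 = 40
Selection 14: 40 + 13 = 53
Selection 15: 53 + 13 = 66
Selection 16: 66 + 13 = 79
Selection 17: 79 + 13 = 92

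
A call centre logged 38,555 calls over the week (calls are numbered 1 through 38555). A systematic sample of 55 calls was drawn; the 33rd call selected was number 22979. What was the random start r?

k = 38555/55 = 701
r = 22979 − (33−1)×701 = 22979 − 22432 = 547

547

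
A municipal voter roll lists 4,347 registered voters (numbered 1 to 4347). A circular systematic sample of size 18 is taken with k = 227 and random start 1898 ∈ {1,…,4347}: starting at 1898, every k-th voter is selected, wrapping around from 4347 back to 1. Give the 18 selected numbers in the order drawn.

Selection 1: 1898
Selection 2: 1898 + 227 = 2125
Selection 3: 2125 + 227 = 2352
Selection 4: 2352 + 227 = 2579
Selection 5: 2579 + 227 = 2806
Selection 6: 2806 + 227 = 3033
Selection 7: 3033 + 227 = 3260
Selection 8: 3260 + 227 = 3487
Selection 9: 3487 + 227 = 3714
Selection 10: 3714 + 227 = 3941
Selection 11: 3941 + 227 = 4168
Selection 12: 4168 + 227 = 4395 → 4395 − 4347 = 48
Selection 13: 48 + 227 = 275
Selection 14: 275 + 227 = 502
Selection 15: 502 + 227 = 729
Selection 16: 729 + 227 = 956
Selection 17: 956 + 227 = 1183
Selection 18: 1183 + 227 = 1410

1898, 2125, 2352, 2579, 2806, 3033, 3260, 3487, 3714, 3941, 4168, 48, 275, 502, 729, 956, 1183, 1410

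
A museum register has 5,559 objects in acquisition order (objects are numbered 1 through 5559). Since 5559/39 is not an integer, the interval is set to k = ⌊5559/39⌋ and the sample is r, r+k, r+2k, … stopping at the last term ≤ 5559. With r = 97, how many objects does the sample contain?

39

k = ⌊5559/39⌋ = 142
Achieved size = ⌊(5559 − 97)/142⌋ + 1 = ⌊5462/142⌋ + 1 = 38 + 1 = 39
(last selection: 97 + 38×142 = 5493 ≤ 5559; next would be 5635 > 5559)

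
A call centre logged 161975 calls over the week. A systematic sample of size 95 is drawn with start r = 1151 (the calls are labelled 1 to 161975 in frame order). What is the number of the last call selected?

k = 161975/95 = 1705
95th selection = r + (95−1)·k = 1151 + 94×1705 = 1151 + 160270 = 161421

161421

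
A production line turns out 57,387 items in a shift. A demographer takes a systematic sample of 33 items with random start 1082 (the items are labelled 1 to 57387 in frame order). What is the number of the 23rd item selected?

39340

k = 57387/33 = 1739
23rd selection = r + (23−1)·k = 1082 + 22×1739 = 1082 + 38258 = 39340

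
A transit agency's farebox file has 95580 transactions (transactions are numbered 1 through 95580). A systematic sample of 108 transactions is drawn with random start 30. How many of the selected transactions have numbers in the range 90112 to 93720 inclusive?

k = 95580/108 = 885
First selection ≥ 90112: 30 + ⌈(90112−30)/885⌉·885 = 30 + 102×885 = 90300
Last selection ≤ 93720: 30 + ⌊(93720−30)/885⌋·885 = 30 + 105×885 = 92955
Count = 105 − 102 + 1 = 4

4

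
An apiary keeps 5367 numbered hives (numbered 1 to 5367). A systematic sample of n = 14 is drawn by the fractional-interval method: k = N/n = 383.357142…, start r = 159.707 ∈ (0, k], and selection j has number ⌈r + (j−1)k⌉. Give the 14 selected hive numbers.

160, 544, 927, 1310, 1694, 2077, 2460, 2844, 3227, 3610, 3994, 4377, 4760, 5144

j=1: r + 0k = 159.707 → ⌈·⌉ = 160
j=2: r + 1k = 543.064142… → ⌈·⌉ = 544
j=3: r + 2k = 926.421285… → ⌈·⌉ = 927
j=4: r + 3k = 1309.778428… → ⌈·⌉ = 1310
j=5: r + 4k = 1693.135571… → ⌈·⌉ = 1694
j=6: r + 5k = 2076.492714… → ⌈·⌉ = 2077
j=7: r + 6k = 2459.849857… → ⌈·⌉ = 2460
j=8: r + 7k = 2843.207 → ⌈·⌉ = 2844
j=9: r + 8k = 3226.564142… → ⌈·⌉ = 3227
j=10: r + 9k = 3609.921285… → ⌈·⌉ = 3610
j=11: r + 10k = 3993.278428… → ⌈·⌉ = 3994
j=12: r + 11k = 4376.635571… → ⌈·⌉ = 4377
j=13: r + 12k = 4759.992714… → ⌈·⌉ = 4760
j=14: r + 13k = 5143.349857… → ⌈·⌉ = 5144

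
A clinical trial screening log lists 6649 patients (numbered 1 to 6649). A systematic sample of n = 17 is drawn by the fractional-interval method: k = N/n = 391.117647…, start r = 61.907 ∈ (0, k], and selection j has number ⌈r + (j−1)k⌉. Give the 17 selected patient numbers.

j=1: r + 0k = 61.907 → ⌈·⌉ = 62
j=2: r + 1k = 453.024647… → ⌈·⌉ = 454
j=3: r + 2k = 844.142294… → ⌈·⌉ = 845
j=4: r + 3k = 1235.259941… → ⌈·⌉ = 1236
j=5: r + 4k = 1626.377588… → ⌈·⌉ = 1627
j=6: r + 5k = 2017.495235… → ⌈·⌉ = 2018
j=7: r + 6k = 2408.612882… → ⌈·⌉ = 2409
j=8: r + 7k = 2799.730529… → ⌈·⌉ = 2800
j=9: r + 8k = 3190.848176… → ⌈·⌉ = 3191
j=10: r + 9k = 3581.965823… → ⌈·⌉ = 3582
j=11: r + 10k = 3973.083470… → ⌈·⌉ = 3974
j=12: r + 11k = 4364.201117… → ⌈·⌉ = 4365
j=13: r + 12k = 4755.318764… → ⌈·⌉ = 4756
j=14: r + 13k = 5146.436411… → ⌈·⌉ = 5147
j=15: r + 14k = 5537.554058… → ⌈·⌉ = 5538
j=16: r + 15k = 5928.671705… → ⌈·⌉ = 5929
j=17: r + 16k = 6319.789352… → ⌈·⌉ = 6320

62, 454, 845, 1236, 1627, 2018, 2409, 2800, 3191, 3582, 3974, 4365, 4756, 5147, 5538, 5929, 6320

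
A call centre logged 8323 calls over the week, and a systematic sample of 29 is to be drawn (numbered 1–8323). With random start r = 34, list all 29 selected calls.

34, 321, 608, 895, 1182, 1469, 1756, 2043, 2330, 2617, 2904, 3191, 3478, 3765, 4052, 4339, 4626, 4913, 5200, 5487, 5774, 6061, 6348, 6635, 6922, 7209, 7496, 7783, 8070

k = N/n = 8323/29 = 287
call 1: 34
call 2: 34 + 287 = 321
call 3: 321 + 287 = 608
call 4: 608 + 287 = 895
call 5: 895 + 287 = 1182
call 6: 1182 + 287 = 1469
call 7: 1469 + 287 = 1756
call 8: 1756 + 287 = 2043
call 9: 2043 + 287 = 2330
call 10: 2330 + 287 = 2617
call 11: 2617 + 287 = 2904
call 12: 2904 + 287 = 3191
call 13: 3191 + 287 = 3478
call 14: 3478 + 287 = 3765
call 15: 3765 + 287 = 4052
call 16: 4052 + 287 = 4339
call 17: 4339 + 287 = 4626
call 18: 4626 + 287 = 4913
call 19: 4913 + 287 = 5200
call 20: 5200 + 287 = 5487
call 21: 5487 + 287 = 5774
call 22: 5774 + 287 = 6061
call 23: 6061 + 287 = 6348
call 24: 6348 + 287 = 6635
call 25: 6635 + 287 = 6922
call 26: 6922 + 287 = 7209
call 27: 7209 + 287 = 7496
call 28: 7496 + 287 = 7783
call 29: 7783 + 287 = 8070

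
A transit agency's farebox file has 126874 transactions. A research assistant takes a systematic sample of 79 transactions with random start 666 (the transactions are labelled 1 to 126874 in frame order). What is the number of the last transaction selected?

125934

k = 126874/79 = 1606
79th selection = r + (79−1)·k = 666 + 78×1606 = 666 + 125268 = 125934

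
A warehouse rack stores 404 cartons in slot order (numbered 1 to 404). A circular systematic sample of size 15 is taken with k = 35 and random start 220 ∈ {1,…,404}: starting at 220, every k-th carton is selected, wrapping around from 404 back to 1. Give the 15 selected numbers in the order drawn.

Selection 1: 220
Selection 2: 220 + 35 = 255
Selection 3: 255 + 35 = 290
Selection 4: 290 + 35 = 325
Selection 5: 325 + 35 = 360
Selection 6: 360 + 35 = 395
Selection 7: 395 + 35 = 430 → 430 − 404 = 26
Selection 8: 26 + 35 = 61
Selection 9: 61 + 35 = 96
Selection 10: 96 + 35 = 131
Selection 11: 131 + 35 = 166
Selection 12: 166 + 35 = 201
Selection 13: 201 + 35 = 236
Selection 14: 236 + 35 = 271
Selection 15: 271 + 35 = 306

220, 255, 290, 325, 360, 395, 26, 61, 96, 131, 166, 201, 236, 271, 306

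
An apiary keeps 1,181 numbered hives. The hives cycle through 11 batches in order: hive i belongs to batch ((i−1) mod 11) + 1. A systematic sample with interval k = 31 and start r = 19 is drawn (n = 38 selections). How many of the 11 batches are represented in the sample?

11

Consecutive selections differ by k = 31, so their batch numbers differ by 31 mod 11 = 9.
gcd(31, 11) = 1, so the sample visits 11/1 = 11 distinct residues mod 11.
Start 19 is batch 8; the batches hit are 1, 2, 3, 4, 5, 6, 7, 8, 9, 10, 11.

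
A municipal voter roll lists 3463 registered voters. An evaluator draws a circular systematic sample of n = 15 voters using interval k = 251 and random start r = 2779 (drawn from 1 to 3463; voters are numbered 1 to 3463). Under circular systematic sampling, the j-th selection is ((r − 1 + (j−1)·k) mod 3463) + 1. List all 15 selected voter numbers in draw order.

Selection 1: 2779
Selection 2: 2779 + 251 = 3030
Selection 3: 3030 + 251 = 3281
Selection 4: 3281 + 251 = 3532 → 3532 − 3463 = 69
Selection 5: 69 + 251 = 320
Selection 6: 320 + 251 = 571
Selection 7: 571 + 251 = 822
Selection 8: 822 + 251 = 1073
Selection 9: 1073 + 251 = 1324
Selection 10: 1324 + 251 = 1575
Selection 11: 1575 + 251 = 1826
Selection 12: 1826 + 251 = 2077
Selection 13: 2077 + 251 = 2328
Selection 14: 2328 + 251 = 2579
Selection 15: 2579 + 251 = 2830

2779, 3030, 3281, 69, 320, 571, 822, 1073, 1324, 1575, 1826, 2077, 2328, 2579, 2830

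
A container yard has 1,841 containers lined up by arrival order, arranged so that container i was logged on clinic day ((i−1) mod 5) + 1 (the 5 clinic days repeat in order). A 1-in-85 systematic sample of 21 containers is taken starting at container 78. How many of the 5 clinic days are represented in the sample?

Consecutive selections differ by k = 85, so their clinic day numbers differ by 85 mod 5 = 0.
gcd(85, 5) = 5, so the sample visits 5/5 = 1 distinct residues mod 5.
Start 78 is clinic day 3; the clinic days hit are 3.

1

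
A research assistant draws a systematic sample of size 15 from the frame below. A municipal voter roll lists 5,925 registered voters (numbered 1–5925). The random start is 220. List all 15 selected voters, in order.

220, 615, 1010, 1405, 1800, 2195, 2590, 2985, 3380, 3775, 4170, 4565, 4960, 5355, 5750

k = N/n = 5925/15 = 395
voter 1: 220
voter 2: 220 + 395 = 615
voter 3: 615 + 395 = 1010
voter 4: 1010 + 395 = 1405
voter 5: 1405 + 395 = 1800
voter 6: 1800 + 395 = 2195
voter 7: 2195 + 395 = 2590
voter 8: 2590 + 395 = 2985
voter 9: 2985 + 395 = 3380
voter 10: 3380 + 395 = 3775
voter 11: 3775 + 395 = 4170
voter 12: 4170 + 395 = 4565
voter 13: 4565 + 395 = 4960
voter 14: 4960 + 395 = 5355
voter 15: 5355 + 395 = 5750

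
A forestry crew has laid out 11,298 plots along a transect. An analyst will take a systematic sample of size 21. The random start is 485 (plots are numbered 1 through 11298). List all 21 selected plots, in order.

485, 1023, 1561, 2099, 2637, 3175, 3713, 4251, 4789, 5327, 5865, 6403, 6941, 7479, 8017, 8555, 9093, 9631, 10169, 10707, 11245

k = N/n = 11298/21 = 538
plot 1: 485
plot 2: 485 + 538 = 1023
plot 3: 1023 + 538 = 1561
plot 4: 1561 + 538 = 2099
plot 5: 2099 + 538 = 2637
plot 6: 2637 + 538 = 3175
plot 7: 3175 + 538 = 3713
plot 8: 3713 + 538 = 4251
plot 9: 4251 + 538 = 4789
plot 10: 4789 + 538 = 5327
plot 11: 5327 + 538 = 5865
plot 12: 5865 + 538 = 6403
plot 13: 6403 + 538 = 6941
plot 14: 6941 + 538 = 7479
plot 15: 7479 + 538 = 8017
plot 16: 8017 + 538 = 8555
plot 17: 8555 + 538 = 9093
plot 18: 9093 + 538 = 9631
plot 19: 9631 + 538 = 10169
plot 20: 10169 + 538 = 10707
plot 21: 10707 + 538 = 11245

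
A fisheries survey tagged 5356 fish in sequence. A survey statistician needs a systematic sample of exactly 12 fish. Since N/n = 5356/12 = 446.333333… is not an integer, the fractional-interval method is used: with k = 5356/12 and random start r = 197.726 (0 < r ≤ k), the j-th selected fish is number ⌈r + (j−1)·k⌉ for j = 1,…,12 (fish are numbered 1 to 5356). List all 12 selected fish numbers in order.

j=1: r + 0k = 197.726 → ⌈·⌉ = 198
j=2: r + 1k = 644.059333… → ⌈·⌉ = 645
j=3: r + 2k = 1090.392666… → ⌈·⌉ = 1091
j=4: r + 3k = 1536.726 → ⌈·⌉ = 1537
j=5: r + 4k = 1983.059333… → ⌈·⌉ = 1984
j=6: r + 5k = 2429.392666… → ⌈·⌉ = 2430
j=7: r + 6k = 2875.726 → ⌈·⌉ = 2876
j=8: r + 7k = 3322.059333… → ⌈·⌉ = 3323
j=9: r + 8k = 3768.392666… → ⌈·⌉ = 3769
j=10: r + 9k = 4214.726 → ⌈·⌉ = 4215
j=11: r + 10k = 4661.059333… → ⌈·⌉ = 4662
j=12: r + 11k = 5107.392666… → ⌈·⌉ = 5108

198, 645, 1091, 1537, 1984, 2430, 2876, 3323, 3769, 4215, 4662, 5108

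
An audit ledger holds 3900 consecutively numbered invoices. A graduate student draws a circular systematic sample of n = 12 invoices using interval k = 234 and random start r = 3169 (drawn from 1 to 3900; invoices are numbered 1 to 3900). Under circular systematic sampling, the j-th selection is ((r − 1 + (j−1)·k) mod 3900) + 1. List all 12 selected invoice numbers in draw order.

Selection 1: 3169
Selection 2: 3169 + 234 = 3403
Selection 3: 3403 + 234 = 3637
Selection 4: 3637 + 234 = 3871
Selection 5: 3871 + 234 = 4105 → 4105 − 3900 = 205
Selection 6: 205 + 234 = 439
Selection 7: 439 + 234 = 673
Selection 8: 673 + 234 = 907
Selection 9: 907 + 234 = 1141
Selection 10: 1141 + 234 = 1375
Selection 11: 1375 + 234 = 1609
Selection 12: 1609 + 234 = 1843

3169, 3403, 3637, 3871, 205, 439, 673, 907, 1141, 1375, 1609, 1843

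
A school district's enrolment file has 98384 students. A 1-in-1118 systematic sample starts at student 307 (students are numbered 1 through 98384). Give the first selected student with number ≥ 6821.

7015

k = 1118
Steps past start: ⌈(6821 − 307)/1118⌉ = ⌈6514/1118⌉ = 6
Selected student: 307 + 6×1118 = 7015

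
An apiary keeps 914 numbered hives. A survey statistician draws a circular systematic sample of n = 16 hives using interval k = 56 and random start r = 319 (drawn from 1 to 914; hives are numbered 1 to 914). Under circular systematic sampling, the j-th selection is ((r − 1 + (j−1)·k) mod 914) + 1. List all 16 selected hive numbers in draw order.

Selection 1: 319
Selection 2: 319 + 56 = 375
Selection 3: 375 + 56 = 431
Selection 4: 431 + 56 = 487
Selection 5: 487 + 56 = 543
Selection 6: 543 + 56 = 599
Selection 7: 599 + 56 = 655
Selection 8: 655 + 56 = 711
Selection 9: 711 + 56 = 767
Selection 10: 767 + 56 = 823
Selection 11: 823 + 56 = 879
Selection 12: 879 + 56 = 935 → 935 − 914 = 21
Selection 13: 21 + 56 = 77
Selection 14: 77 + 56 = 133
Selection 15: 133 + 56 = 189
Selection 16: 189 + 56 = 245

319, 375, 431, 487, 543, 599, 655, 711, 767, 823, 879, 21, 77, 133, 189, 245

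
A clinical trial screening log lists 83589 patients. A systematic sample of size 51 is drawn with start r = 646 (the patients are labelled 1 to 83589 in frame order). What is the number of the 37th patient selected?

59650

k = 83589/51 = 1639
37th selection = r + (37−1)·k = 646 + 36×1639 = 646 + 59004 = 59650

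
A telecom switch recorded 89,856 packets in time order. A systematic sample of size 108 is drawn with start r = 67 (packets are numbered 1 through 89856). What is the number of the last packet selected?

89091

k = 89856/108 = 832
108th selection = r + (108−1)·k = 67 + 107×832 = 67 + 89024 = 89091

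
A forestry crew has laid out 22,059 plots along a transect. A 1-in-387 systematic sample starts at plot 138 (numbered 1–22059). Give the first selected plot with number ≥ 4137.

k = 387
Steps past start: ⌈(4137 − 138)/387⌉ = ⌈3999/387⌉ = 11
Selected plot: 138 + 11×387 = 4395

4395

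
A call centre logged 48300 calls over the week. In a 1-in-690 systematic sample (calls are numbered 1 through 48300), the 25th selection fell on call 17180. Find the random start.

k = 690
r = 17180 − (25−1)×690 = 17180 − 16560 = 620

620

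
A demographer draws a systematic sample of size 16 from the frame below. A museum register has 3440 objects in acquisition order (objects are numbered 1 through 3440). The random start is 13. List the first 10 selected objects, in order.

k = N/n = 3440/16 = 215
object 1: 13
object 2: 13 + 215 = 228
object 3: 228 + 215 = 443
object 4: 443 + 215 = 658
object 5: 658 + 215 = 873
object 6: 873 + 215 = 1088
object 7: 1088 + 215 = 1303
object 8: 1303 + 215 = 1518
object 9: 1518 + 215 = 1733
object 10: 1733 + 215 = 1948

13, 228, 443, 658, 873, 1088, 1303, 1518, 1733, 1948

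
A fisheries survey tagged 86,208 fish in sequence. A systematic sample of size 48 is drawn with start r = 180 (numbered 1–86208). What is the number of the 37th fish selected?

k = 86208/48 = 1796
37th selection = r + (37−1)·k = 180 + 36×1796 = 180 + 64656 = 64836

64836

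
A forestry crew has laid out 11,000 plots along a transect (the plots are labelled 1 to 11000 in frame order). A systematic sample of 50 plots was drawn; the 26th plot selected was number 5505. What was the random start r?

k = 11000/50 = 220
r = 5505 − (26−1)×220 = 5505 − 5500 = 5

5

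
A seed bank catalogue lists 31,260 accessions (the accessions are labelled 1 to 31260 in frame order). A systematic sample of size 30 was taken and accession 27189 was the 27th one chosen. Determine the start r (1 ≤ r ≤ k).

k = 31260/30 = 1042
r = 27189 − (27−1)×1042 = 27189 − 27092 = 97

97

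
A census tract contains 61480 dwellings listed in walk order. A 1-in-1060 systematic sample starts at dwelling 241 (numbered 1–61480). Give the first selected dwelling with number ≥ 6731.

k = 1060
Steps past start: ⌈(6731 − 241)/1060⌉ = ⌈6490/1060⌉ = 7
Selected dwelling: 241 + 7×1060 = 7661

7661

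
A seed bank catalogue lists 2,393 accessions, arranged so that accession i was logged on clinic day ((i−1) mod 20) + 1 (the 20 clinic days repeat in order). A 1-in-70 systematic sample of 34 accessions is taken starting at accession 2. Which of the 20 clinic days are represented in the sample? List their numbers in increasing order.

Consecutive selections differ by k = 70, so their clinic day numbers differ by 70 mod 20 = 10.
gcd(70, 20) = 10, so the sample visits 20/10 = 2 distinct residues mod 20.
Start 2 is clinic day 2; the clinic days hit are 2, 12.

2, 12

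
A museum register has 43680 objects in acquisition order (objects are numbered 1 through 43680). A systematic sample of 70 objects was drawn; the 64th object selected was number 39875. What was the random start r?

563

k = 43680/70 = 624
r = 39875 − (64−1)×624 = 39875 − 39312 = 563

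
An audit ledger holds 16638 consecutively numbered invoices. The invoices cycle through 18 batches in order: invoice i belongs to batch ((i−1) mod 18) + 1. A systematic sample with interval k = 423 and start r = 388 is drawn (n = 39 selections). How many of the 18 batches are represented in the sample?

Consecutive selections differ by k = 423, so their batch numbers differ by 423 mod 18 = 9.
gcd(423, 18) = 9, so the sample visits 18/9 = 2 distinct residues mod 18.
Start 388 is batch 10; the batches hit are 1, 10.

2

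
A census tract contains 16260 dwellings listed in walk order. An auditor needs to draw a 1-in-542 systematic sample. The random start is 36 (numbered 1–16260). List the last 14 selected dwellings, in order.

8708, 9250, 9792, 10334, 10876, 11418, 11960, 12502, 13044, 13586, 14128, 14670, 15212, 15754

17th selection = 36 + 16×542 = 8708
18th: 8708 + 542 = 9250
19th: 9250 + 542 = 9792
20th: 9792 + 542 = 10334
21st: 10334 + 542 = 10876
22nd: 10876 + 542 = 11418
23rd: 11418 + 542 = 11960
24th: 11960 + 542 = 12502
25th: 12502 + 542 = 13044
26th: 13044 + 542 = 13586
27th: 13586 + 542 = 14128
28th: 14128 + 542 = 14670
29th: 14670 + 542 = 15212
30th: 15212 + 542 = 15754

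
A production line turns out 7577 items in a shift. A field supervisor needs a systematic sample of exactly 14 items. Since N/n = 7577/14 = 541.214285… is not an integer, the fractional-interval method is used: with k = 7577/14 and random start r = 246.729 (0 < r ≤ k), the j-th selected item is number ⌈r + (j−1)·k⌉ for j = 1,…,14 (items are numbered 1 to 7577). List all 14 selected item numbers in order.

247, 788, 1330, 1871, 2412, 2953, 3495, 4036, 4577, 5118, 5659, 6201, 6742, 7283

j=1: r + 0k = 246.729 → ⌈·⌉ = 247
j=2: r + 1k = 787.943285… → ⌈·⌉ = 788
j=3: r + 2k = 1329.157571… → ⌈·⌉ = 1330
j=4: r + 3k = 1870.371857… → ⌈·⌉ = 1871
j=5: r + 4k = 2411.586142… → ⌈·⌉ = 2412
j=6: r + 5k = 2952.800428… → ⌈·⌉ = 2953
j=7: r + 6k = 3494.014714… → ⌈·⌉ = 3495
j=8: r + 7k = 4035.229 → ⌈·⌉ = 4036
j=9: r + 8k = 4576.443285… → ⌈·⌉ = 4577
j=10: r + 9k = 5117.657571… → ⌈·⌉ = 5118
j=11: r + 10k = 5658.871857… → ⌈·⌉ = 5659
j=12: r + 11k = 6200.086142… → ⌈·⌉ = 6201
j=13: r + 12k = 6741.300428… → ⌈·⌉ = 6742
j=14: r + 13k = 7282.514714… → ⌈·⌉ = 7283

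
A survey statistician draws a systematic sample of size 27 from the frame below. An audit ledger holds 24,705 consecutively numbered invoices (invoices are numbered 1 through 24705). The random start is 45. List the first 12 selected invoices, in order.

k = N/n = 24705/27 = 915
invoice 1: 45
invoice 2: 45 + 915 = 960
invoice 3: 960 + 915 = 1875
invoice 4: 1875 + 915 = 2790
invoice 5: 2790 + 915 = 3705
invoice 6: 3705 + 915 = 4620
invoice 7: 4620 + 915 = 5535
invoice 8: 5535 + 915 = 6450
invoice 9: 6450 + 915 = 7365
invoice 10: 7365 + 915 = 8280
invoice 11: 8280 + 915 = 9195
invoice 12: 9195 + 915 = 10110

45, 960, 1875, 2790, 3705, 4620, 5535, 6450, 7365, 8280, 9195, 10110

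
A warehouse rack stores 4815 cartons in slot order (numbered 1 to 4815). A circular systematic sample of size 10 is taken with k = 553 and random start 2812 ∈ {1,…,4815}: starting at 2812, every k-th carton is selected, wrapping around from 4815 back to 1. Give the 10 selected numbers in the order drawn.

Selection 1: 2812
Selection 2: 2812 + 553 = 3365
Selection 3: 3365 + 553 = 3918
Selection 4: 3918 + 553 = 4471
Selection 5: 4471 + 553 = 5024 → 5024 − 4815 = 209
Selection 6: 209 + 553 = 762
Selection 7: 762 + 553 = 1315
Selection 8: 1315 + 553 = 1868
Selection 9: 1868 + 553 = 2421
Selection 10: 2421 + 553 = 2974

2812, 3365, 3918, 4471, 209, 762, 1315, 1868, 2421, 2974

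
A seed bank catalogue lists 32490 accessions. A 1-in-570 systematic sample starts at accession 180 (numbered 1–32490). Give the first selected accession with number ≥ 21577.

k = 570
Steps past start: ⌈(21577 − 180)/570⌉ = ⌈21397/570⌉ = 38
Selected accession: 180 + 38×570 = 21840

21840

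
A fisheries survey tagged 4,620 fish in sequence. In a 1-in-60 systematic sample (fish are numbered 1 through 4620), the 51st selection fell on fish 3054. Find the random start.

54

k = 60
r = 3054 − (51−1)×60 = 3054 − 3000 = 54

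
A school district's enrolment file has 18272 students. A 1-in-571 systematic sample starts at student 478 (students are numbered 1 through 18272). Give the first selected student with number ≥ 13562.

k = 571
Steps past start: ⌈(13562 − 478)/571⌉ = ⌈13084/571⌉ = 23
Selected student: 478 + 23×571 = 13611

13611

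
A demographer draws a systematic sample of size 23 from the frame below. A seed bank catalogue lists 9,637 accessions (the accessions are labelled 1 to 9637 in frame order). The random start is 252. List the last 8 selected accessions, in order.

6537, 6956, 7375, 7794, 8213, 8632, 9051, 9470

k = N/n = 9637/23 = 419
16th selection = 252 + 15×419 = 6537
17th: 6537 + 419 = 6956
18th: 6956 + 419 = 7375
19th: 7375 + 419 = 7794
20th: 7794 + 419 = 8213
21st: 8213 + 419 = 8632
22nd: 8632 + 419 = 9051
23rd: 9051 + 419 = 9470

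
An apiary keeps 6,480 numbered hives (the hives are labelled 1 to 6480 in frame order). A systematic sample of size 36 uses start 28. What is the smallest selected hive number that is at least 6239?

k = 6480/36 = 180
Steps past start: ⌈(6239 − 28)/180⌉ = ⌈6211/180⌉ = 35
Selected hive: 28 + 35×180 = 6328

6328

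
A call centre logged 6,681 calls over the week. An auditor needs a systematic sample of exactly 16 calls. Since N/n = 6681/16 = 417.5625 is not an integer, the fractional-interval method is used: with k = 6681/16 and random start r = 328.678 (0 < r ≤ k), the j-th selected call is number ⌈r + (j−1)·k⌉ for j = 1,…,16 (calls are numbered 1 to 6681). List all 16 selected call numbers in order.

j=1: r + 0k = 328.678 → ⌈·⌉ = 329
j=2: r + 1k = 746.2405 → ⌈·⌉ = 747
j=3: r + 2k = 1163.803 → ⌈·⌉ = 1164
j=4: r + 3k = 1581.3655 → ⌈·⌉ = 1582
j=5: r + 4k = 1998.928 → ⌈·⌉ = 1999
j=6: r + 5k = 2416.4905 → ⌈·⌉ = 2417
j=7: r + 6k = 2834.053 → ⌈·⌉ = 2835
j=8: r + 7k = 3251.6155 → ⌈·⌉ = 3252
j=9: r + 8k = 3669.178 → ⌈·⌉ = 3670
j=10: r + 9k = 4086.7405 → ⌈·⌉ = 4087
j=11: r + 10k = 4504.303 → ⌈·⌉ = 4505
j=12: r + 11k = 4921.8655 → ⌈·⌉ = 4922
j=13: r + 12k = 5339.428 → ⌈·⌉ = 5340
j=14: r + 13k = 5756.9905 → ⌈·⌉ = 5757
j=15: r + 14k = 6174.553 → ⌈·⌉ = 6175
j=16: r + 15k = 6592.1155 → ⌈·⌉ = 6593

329, 747, 1164, 1582, 1999, 2417, 2835, 3252, 3670, 4087, 4505, 4922, 5340, 5757, 6175, 6593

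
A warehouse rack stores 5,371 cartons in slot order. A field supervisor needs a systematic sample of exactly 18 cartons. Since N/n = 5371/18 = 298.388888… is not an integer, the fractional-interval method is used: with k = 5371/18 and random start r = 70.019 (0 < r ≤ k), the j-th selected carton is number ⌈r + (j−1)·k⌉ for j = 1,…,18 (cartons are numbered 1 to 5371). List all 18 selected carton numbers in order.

j=1: r + 0k = 70.019 → ⌈·⌉ = 71
j=2: r + 1k = 368.407888… → ⌈·⌉ = 369
j=3: r + 2k = 666.796777… → ⌈·⌉ = 667
j=4: r + 3k = 965.185666… → ⌈·⌉ = 966
j=5: r + 4k = 1263.574555… → ⌈·⌉ = 1264
j=6: r + 5k = 1561.963444… → ⌈·⌉ = 1562
j=7: r + 6k = 1860.352333… → ⌈·⌉ = 1861
j=8: r + 7k = 2158.741222… → ⌈·⌉ = 2159
j=9: r + 8k = 2457.130111… → ⌈·⌉ = 2458
j=10: r + 9k = 2755.519 → ⌈·⌉ = 2756
j=11: r + 10k = 3053.907888… → ⌈·⌉ = 3054
j=12: r + 11k = 3352.296777… → ⌈·⌉ = 3353
j=13: r + 12k = 3650.685666… → ⌈·⌉ = 3651
j=14: r + 13k = 3949.074555… → ⌈·⌉ = 3950
j=15: r + 14k = 4247.463444… → ⌈·⌉ = 4248
j=16: r + 15k = 4545.852333… → ⌈·⌉ = 4546
j=17: r + 16k = 4844.241222… → ⌈·⌉ = 4845
j=18: r + 17k = 5142.630111… → ⌈·⌉ = 5143

71, 369, 667, 966, 1264, 1562, 1861, 2159, 2458, 2756, 3054, 3353, 3651, 3950, 4248, 4546, 4845, 5143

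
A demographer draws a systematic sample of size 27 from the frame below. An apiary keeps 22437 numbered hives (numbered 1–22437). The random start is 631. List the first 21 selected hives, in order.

631, 1462, 2293, 3124, 3955, 4786, 5617, 6448, 7279, 8110, 8941, 9772, 10603, 11434, 12265, 13096, 13927, 14758, 15589, 16420, 17251

k = N/n = 22437/27 = 831
hive 1: 631
hive 2: 631 + 831 = 1462
hive 3: 1462 + 831 = 2293
hive 4: 2293 + 831 = 3124
hive 5: 3124 + 831 = 3955
hive 6: 3955 + 831 = 4786
hive 7: 4786 + 831 = 5617
hive 8: 5617 + 831 = 6448
hive 9: 6448 + 831 = 7279
hive 10: 7279 + 831 = 8110
hive 11: 8110 + 831 = 8941
hive 12: 8941 + 831 = 9772
hive 13: 9772 + 831 = 10603
hive 14: 10603 + 831 = 11434
hive 15: 11434 + 831 = 12265
hive 16: 12265 + 831 = 13096
hive 17: 13096 + 831 = 13927
hive 18: 13927 + 831 = 14758
hive 19: 14758 + 831 = 15589
hive 20: 15589 + 831 = 16420
hive 21: 16420 + 831 = 17251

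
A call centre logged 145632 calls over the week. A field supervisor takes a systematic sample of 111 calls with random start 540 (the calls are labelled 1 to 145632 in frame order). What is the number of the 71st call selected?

92380

k = 145632/111 = 1312
71st selection = r + (71−1)·k = 540 + 70×1312 = 540 + 91840 = 92380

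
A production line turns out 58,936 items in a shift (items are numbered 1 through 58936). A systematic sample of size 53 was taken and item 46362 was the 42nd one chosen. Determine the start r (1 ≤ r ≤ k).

k = 58936/53 = 1112
r = 46362 − (42−1)×1112 = 46362 − 45592 = 770

770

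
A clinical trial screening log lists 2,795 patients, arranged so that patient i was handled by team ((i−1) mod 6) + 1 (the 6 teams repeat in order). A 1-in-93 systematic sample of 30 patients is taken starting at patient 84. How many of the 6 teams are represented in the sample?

Consecutive selections differ by k = 93, so their team numbers differ by 93 mod 6 = 3.
gcd(93, 6) = 3, so the sample visits 6/3 = 2 distinct residues mod 6.
Start 84 is team 6; the teams hit are 3, 6.

2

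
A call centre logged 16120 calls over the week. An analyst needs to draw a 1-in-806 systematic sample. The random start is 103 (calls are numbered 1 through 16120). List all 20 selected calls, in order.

103, 909, 1715, 2521, 3327, 4133, 4939, 5745, 6551, 7357, 8163, 8969, 9775, 10581, 11387, 12193, 12999, 13805, 14611, 15417

call 1: 103
call 2: 103 + 806 = 909
call 3: 909 + 806 = 1715
call 4: 1715 + 806 = 2521
call 5: 2521 + 806 = 3327
call 6: 3327 + 806 = 4133
call 7: 4133 + 806 = 4939
call 8: 4939 + 806 = 5745
call 9: 5745 + 806 = 6551
call 10: 6551 + 806 = 7357
call 11: 7357 + 806 = 8163
call 12: 8163 + 806 = 8969
call 13: 8969 + 806 = 9775
call 14: 9775 + 806 = 10581
call 15: 10581 + 806 = 11387
call 16: 11387 + 806 = 12193
call 17: 12193 + 806 = 12999
call 18: 12999 + 806 = 13805
call 19: 13805 + 806 = 14611
call 20: 14611 + 806 = 15417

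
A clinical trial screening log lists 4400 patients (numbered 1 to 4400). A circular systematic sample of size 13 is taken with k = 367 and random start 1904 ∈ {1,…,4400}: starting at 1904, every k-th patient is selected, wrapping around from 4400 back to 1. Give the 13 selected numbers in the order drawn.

1904, 2271, 2638, 3005, 3372, 3739, 4106, 73, 440, 807, 1174, 1541, 1908

Selection 1: 1904
Selection 2: 1904 + 367 = 2271
Selection 3: 2271 + 367 = 2638
Selection 4: 2638 + 367 = 3005
Selection 5: 3005 + 367 = 3372
Selection 6: 3372 + 367 = 3739
Selection 7: 3739 + 367 = 4106
Selection 8: 4106 + 367 = 4473 → 4473 − 4400 = 73
Selection 9: 73 + 367 = 440
Selection 10: 440 + 367 = 807
Selection 11: 807 + 367 = 1174
Selection 12: 1174 + 367 = 1541
Selection 13: 1541 + 367 = 1908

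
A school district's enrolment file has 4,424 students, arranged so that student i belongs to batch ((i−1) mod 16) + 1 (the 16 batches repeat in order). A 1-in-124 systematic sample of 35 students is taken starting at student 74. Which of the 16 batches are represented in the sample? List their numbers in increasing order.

Consecutive selections differ by k = 124, so their batch numbers differ by 124 mod 16 = 12.
gcd(124, 16) = 4, so the sample visits 16/4 = 4 distinct residues mod 16.
Start 74 is batch 10; the batches hit are 2, 6, 10, 14.

2, 6, 10, 14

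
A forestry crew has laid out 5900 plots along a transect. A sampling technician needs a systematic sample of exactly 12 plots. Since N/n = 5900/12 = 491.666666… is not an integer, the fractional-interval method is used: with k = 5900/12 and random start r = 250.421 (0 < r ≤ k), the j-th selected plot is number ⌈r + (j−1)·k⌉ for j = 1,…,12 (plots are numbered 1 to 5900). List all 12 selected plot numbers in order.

251, 743, 1234, 1726, 2218, 2709, 3201, 3693, 4184, 4676, 5168, 5659

j=1: r + 0k = 250.421 → ⌈·⌉ = 251
j=2: r + 1k = 742.087666… → ⌈·⌉ = 743
j=3: r + 2k = 1233.754333… → ⌈·⌉ = 1234
j=4: r + 3k = 1725.421 → ⌈·⌉ = 1726
j=5: r + 4k = 2217.087666… → ⌈·⌉ = 2218
j=6: r + 5k = 2708.754333… → ⌈·⌉ = 2709
j=7: r + 6k = 3200.421 → ⌈·⌉ = 3201
j=8: r + 7k = 3692.087666… → ⌈·⌉ = 3693
j=9: r + 8k = 4183.754333… → ⌈·⌉ = 4184
j=10: r + 9k = 4675.421 → ⌈·⌉ = 4676
j=11: r + 10k = 5167.087666… → ⌈·⌉ = 5168
j=12: r + 11k = 5658.754333… → ⌈·⌉ = 5659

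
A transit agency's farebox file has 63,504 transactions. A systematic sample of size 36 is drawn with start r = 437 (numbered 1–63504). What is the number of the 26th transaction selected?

k = 63504/36 = 1764
26th selection = r + (26−1)·k = 437 + 25×1764 = 437 + 44100 = 44537

44537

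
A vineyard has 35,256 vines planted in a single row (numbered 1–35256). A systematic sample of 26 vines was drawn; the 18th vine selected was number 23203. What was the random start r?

k = 35256/26 = 1356
r = 23203 − (18−1)×1356 = 23203 − 23052 = 151

151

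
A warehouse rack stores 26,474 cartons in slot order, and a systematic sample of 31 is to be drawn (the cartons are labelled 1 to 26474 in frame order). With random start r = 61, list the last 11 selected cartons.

k = N/n = 26474/31 = 854
21st selection = 61 + 20×854 = 17141
22nd: 17141 + 854 = 17995
23rd: 17995 + 854 = 18849
24th: 18849 + 854 = 19703
25th: 19703 + 854 = 20557
26th: 20557 + 854 = 21411
27th: 21411 + 854 = 22265
28th: 22265 + 854 = 23119
29th: 23119 + 854 = 23973
30th: 23973 + 854 = 24827
31st: 24827 + 854 = 25681

17141, 17995, 18849, 19703, 20557, 21411, 22265, 23119, 23973, 24827, 25681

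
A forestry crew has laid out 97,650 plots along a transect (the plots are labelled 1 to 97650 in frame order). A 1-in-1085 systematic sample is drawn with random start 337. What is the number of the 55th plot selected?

k = 1085
55th selection = r + (55−1)·k = 337 + 54×1085 = 337 + 58590 = 58927

58927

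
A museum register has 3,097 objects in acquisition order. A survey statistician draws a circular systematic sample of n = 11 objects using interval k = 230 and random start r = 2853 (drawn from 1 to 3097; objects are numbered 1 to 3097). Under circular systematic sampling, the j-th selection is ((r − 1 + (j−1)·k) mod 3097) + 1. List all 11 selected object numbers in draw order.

2853, 3083, 216, 446, 676, 906, 1136, 1366, 1596, 1826, 2056

Selection 1: 2853
Selection 2: 2853 + 230 = 3083
Selection 3: 3083 + 230 = 3313 → 3313 − 3097 = 216
Selection 4: 216 + 230 = 446
Selection 5: 446 + 230 = 676
Selection 6: 676 + 230 = 906
Selection 7: 906 + 230 = 1136
Selection 8: 1136 + 230 = 1366
Selection 9: 1366 + 230 = 1596
Selection 10: 1596 + 230 = 1826
Selection 11: 1826 + 230 = 2056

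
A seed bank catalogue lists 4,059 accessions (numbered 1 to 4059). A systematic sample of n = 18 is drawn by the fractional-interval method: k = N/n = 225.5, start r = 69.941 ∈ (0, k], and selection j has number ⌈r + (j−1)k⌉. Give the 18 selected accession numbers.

j=1: r + 0k = 69.941 → ⌈·⌉ = 70
j=2: r + 1k = 295.441 → ⌈·⌉ = 296
j=3: r + 2k = 520.941 → ⌈·⌉ = 521
j=4: r + 3k = 746.441 → ⌈·⌉ = 747
j=5: r + 4k = 971.941 → ⌈·⌉ = 972
j=6: r + 5k = 1197.441 → ⌈·⌉ = 1198
j=7: r + 6k = 1422.941 → ⌈·⌉ = 1423
j=8: r + 7k = 1648.441 → ⌈·⌉ = 1649
j=9: r + 8k = 1873.941 → ⌈·⌉ = 1874
j=10: r + 9k = 2099.441 → ⌈·⌉ = 2100
j=11: r + 10k = 2324.941 → ⌈·⌉ = 2325
j=12: r + 11k = 2550.441 → ⌈·⌉ = 2551
j=13: r + 12k = 2775.941 → ⌈·⌉ = 2776
j=14: r + 13k = 3001.441 → ⌈·⌉ = 3002
j=15: r + 14k = 3226.941 → ⌈·⌉ = 3227
j=16: r + 15k = 3452.441 → ⌈·⌉ = 3453
j=17: r + 16k = 3677.941 → ⌈·⌉ = 3678
j=18: r + 17k = 3903.441 → ⌈·⌉ = 3904

70, 296, 521, 747, 972, 1198, 1423, 1649, 1874, 2100, 2325, 2551, 2776, 3002, 3227, 3453, 3678, 3904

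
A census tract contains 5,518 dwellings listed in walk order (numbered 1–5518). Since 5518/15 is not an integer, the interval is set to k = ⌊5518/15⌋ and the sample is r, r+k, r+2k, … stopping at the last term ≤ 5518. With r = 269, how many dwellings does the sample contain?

15

k = ⌊5518/15⌋ = 367
Achieved size = ⌊(5518 − 269)/367⌋ + 1 = ⌊5249/367⌋ + 1 = 14 + 1 = 15
(last selection: 269 + 14×367 = 5407 ≤ 5518; next would be 5774 > 5518)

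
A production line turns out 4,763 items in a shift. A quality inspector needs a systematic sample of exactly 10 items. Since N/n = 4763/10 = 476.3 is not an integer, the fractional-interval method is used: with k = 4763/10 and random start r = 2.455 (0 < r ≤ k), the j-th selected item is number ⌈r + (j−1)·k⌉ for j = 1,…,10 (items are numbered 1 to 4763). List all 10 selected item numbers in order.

3, 479, 956, 1432, 1908, 2384, 2861, 3337, 3813, 4290

j=1: r + 0k = 2.455 → ⌈·⌉ = 3
j=2: r + 1k = 478.755 → ⌈·⌉ = 479
j=3: r + 2k = 955.055 → ⌈·⌉ = 956
j=4: r + 3k = 1431.355 → ⌈·⌉ = 1432
j=5: r + 4k = 1907.655 → ⌈·⌉ = 1908
j=6: r + 5k = 2383.955 → ⌈·⌉ = 2384
j=7: r + 6k = 2860.255 → ⌈·⌉ = 2861
j=8: r + 7k = 3336.555 → ⌈·⌉ = 3337
j=9: r + 8k = 3812.855 → ⌈·⌉ = 3813
j=10: r + 9k = 4289.155 → ⌈·⌉ = 4290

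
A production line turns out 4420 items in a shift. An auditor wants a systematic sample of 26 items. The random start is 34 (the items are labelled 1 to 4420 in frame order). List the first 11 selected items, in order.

34, 204, 374, 544, 714, 884, 1054, 1224, 1394, 1564, 1734

k = N/n = 4420/26 = 170
item 1: 34
item 2: 34 + 170 = 204
item 3: 204 + 170 = 374
item 4: 374 + 170 = 544
item 5: 544 + 170 = 714
item 6: 714 + 170 = 884
item 7: 884 + 170 = 1054
item 8: 1054 + 170 = 1224
item 9: 1224 + 170 = 1394
item 10: 1394 + 170 = 1564
item 11: 1564 + 170 = 1734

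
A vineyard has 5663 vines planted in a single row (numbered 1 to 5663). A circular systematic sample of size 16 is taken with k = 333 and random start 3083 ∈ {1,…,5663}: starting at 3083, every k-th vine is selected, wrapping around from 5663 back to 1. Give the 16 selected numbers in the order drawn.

Selection 1: 3083
Selection 2: 3083 + 333 = 3416
Selection 3: 3416 + 333 = 3749
Selection 4: 3749 + 333 = 4082
Selection 5: 4082 + 333 = 4415
Selection 6: 4415 + 333 = 4748
Selection 7: 4748 + 333 = 5081
Selection 8: 5081 + 333 = 5414
Selection 9: 5414 + 333 = 5747 → 5747 − 5663 = 84
Selection 10: 84 + 333 = 417
Selection 11: 417 + 333 = 750
Selection 12: 750 + 333 = 1083
Selection 13: 1083 + 333 = 1416
Selection 14: 1416 + 333 = 1749
Selection 15: 1749 + 333 = 2082
Selection 16: 2082 + 333 = 2415

3083, 3416, 3749, 4082, 4415, 4748, 5081, 5414, 84, 417, 750, 1083, 1416, 1749, 2082, 2415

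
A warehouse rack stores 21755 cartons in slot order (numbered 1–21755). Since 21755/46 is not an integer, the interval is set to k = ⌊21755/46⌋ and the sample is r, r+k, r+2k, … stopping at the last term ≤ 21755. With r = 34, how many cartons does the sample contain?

k = ⌊21755/46⌋ = 472
Achieved size = ⌊(21755 − 34)/472⌋ + 1 = ⌊21721/472⌋ + 1 = 46 + 1 = 47
(last selection: 34 + 46×472 = 21746 ≤ 21755; next would be 22218 > 21755)

47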